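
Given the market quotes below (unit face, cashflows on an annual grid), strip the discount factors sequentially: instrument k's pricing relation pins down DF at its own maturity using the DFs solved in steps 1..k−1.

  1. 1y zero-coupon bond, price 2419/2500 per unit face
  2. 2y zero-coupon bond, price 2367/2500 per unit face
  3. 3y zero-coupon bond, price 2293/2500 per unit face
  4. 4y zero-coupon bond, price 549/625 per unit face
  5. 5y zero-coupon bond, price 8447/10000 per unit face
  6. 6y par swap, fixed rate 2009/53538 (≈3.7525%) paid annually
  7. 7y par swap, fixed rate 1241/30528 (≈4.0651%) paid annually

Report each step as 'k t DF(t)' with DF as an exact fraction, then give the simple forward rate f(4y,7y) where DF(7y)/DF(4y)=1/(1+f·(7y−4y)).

1 1 2419/2500
2 2 2367/2500
3 3 2293/2500
4 4 549/625
5 5 8447/10000
6 6 7991/10000
7 7 3759/5000
f(4y,7y) = ((549/625)/(3759/5000) − 1)/(3) = 211/3759 ≈ 5.6132%

step 1 [1y] zero: DF = P = 2419/2500 ≈ 0.967600
step 2 [2y] zero: DF = P = 2367/2500 ≈ 0.946800
step 3 [3y] zero: DF = P = 2293/2500 ≈ 0.917200
step 4 [4y] zero: DF = P = 549/625 ≈ 0.878400
step 5 [5y] zero: DF = P = 8447/10000 ≈ 0.844700
step 6 [6y] swap r/1=2009/53538: DF=(1 − 2009/53538·(0.967600+0.946800+0.917200+0.878400+0.844700))/(1+2009/53538) = 7991/10000 ≈ 0.799100
step 7 [7y] swap r/1=1241/30528: DF=(1 − 1241/30528·(0.967600+0.946800+0.917200+0.878400+0.844700+0.799100))/(1+1241/30528) = 3759/5000 ≈ 0.751800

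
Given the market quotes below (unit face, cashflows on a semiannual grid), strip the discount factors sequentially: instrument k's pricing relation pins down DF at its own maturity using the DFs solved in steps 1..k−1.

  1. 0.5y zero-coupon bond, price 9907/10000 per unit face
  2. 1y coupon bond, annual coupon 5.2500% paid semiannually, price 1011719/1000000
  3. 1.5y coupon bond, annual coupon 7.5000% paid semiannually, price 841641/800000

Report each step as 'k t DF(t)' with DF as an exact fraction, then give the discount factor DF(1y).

step 1 [0.5y] zero: DF = P = 9907/10000 ≈ 0.990700
step 2 [1y] bond c/2=21/800: DF=(1011719/1000000 − 21/800·(0.990700))/(1+21/800) = 1921/2000 ≈ 0.960500
step 3 [1.5y] bond c/2=3/80: DF=(841641/800000 − 3/80·(0.990700+0.960500))/(1+3/80) = 1887/2000 ≈ 0.943500

1 1/2 9907/10000
2 1 1921/2000
3 3/2 1887/2000
DF(1y) = 1921/2000 ≈ 0.960500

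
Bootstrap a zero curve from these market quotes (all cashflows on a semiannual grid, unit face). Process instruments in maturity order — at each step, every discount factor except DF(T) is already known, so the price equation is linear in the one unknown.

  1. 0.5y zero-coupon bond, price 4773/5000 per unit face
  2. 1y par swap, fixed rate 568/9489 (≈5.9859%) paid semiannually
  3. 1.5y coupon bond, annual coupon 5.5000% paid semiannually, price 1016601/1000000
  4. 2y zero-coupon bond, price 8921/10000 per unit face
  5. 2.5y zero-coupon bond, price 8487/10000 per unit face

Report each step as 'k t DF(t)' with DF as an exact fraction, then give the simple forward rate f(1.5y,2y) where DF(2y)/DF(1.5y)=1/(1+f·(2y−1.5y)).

step 1 [0.5y] zero: DF = P = 4773/5000 ≈ 0.954600
step 2 [1y] swap r/2=284/9489: DF=(1 − 284/9489·(0.954600))/(1+284/9489) = 1179/1250 ≈ 0.943200
step 3 [1.5y] bond c/2=11/400: DF=(1016601/1000000 − 11/400·(0.954600+0.943200))/(1+11/400) = 4693/5000 ≈ 0.938600
step 4 [2y] zero: DF = P = 8921/10000 ≈ 0.892100
step 5 [2.5y] zero: DF = P = 8487/10000 ≈ 0.848700

1 1/2 4773/5000
2 1 1179/1250
3 3/2 4693/5000
4 2 8921/10000
5 5/2 8487/10000
f(1.5y,2y) = ((4693/5000)/(8921/10000) − 1)/(1/2) = 930/8921 ≈ 10.4248%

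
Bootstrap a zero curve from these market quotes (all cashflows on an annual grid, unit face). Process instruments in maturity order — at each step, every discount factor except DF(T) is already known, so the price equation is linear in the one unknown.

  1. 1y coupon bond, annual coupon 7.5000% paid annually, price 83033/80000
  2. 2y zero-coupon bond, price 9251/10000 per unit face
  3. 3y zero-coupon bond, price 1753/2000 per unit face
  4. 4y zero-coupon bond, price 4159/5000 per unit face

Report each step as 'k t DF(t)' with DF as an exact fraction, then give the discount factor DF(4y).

step 1 [1y] bond c/1=3/40: DF=(83033/80000 − 3/40·(0))/(1+3/40) = 1931/2000 ≈ 0.965500
step 2 [2y] zero: DF = P = 9251/10000 ≈ 0.925100
step 3 [3y] zero: DF = P = 1753/2000 ≈ 0.876500
step 4 [4y] zero: DF = P = 4159/5000 ≈ 0.831800

1 1 1931/2000
2 2 9251/10000
3 3 1753/2000
4 4 4159/5000
DF(4y) = 4159/5000 ≈ 0.831800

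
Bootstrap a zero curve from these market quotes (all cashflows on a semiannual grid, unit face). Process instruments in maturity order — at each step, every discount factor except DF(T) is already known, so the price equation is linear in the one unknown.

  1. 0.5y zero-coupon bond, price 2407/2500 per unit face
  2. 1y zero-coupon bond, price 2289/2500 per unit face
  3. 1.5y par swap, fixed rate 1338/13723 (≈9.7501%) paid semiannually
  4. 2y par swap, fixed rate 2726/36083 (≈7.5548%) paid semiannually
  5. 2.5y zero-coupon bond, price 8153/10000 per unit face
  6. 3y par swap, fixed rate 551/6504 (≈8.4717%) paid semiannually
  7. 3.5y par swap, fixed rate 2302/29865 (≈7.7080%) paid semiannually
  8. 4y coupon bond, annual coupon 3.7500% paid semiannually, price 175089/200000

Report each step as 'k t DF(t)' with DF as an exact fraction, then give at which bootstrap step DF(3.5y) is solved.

step 1 [0.5y] zero: DF = P = 2407/2500 ≈ 0.962800
step 2 [1y] zero: DF = P = 2289/2500 ≈ 0.915600
step 3 [1.5y] swap r/2=669/13723: DF=(1 − 669/13723·(0.962800+0.915600))/(1+669/13723) = 4331/5000 ≈ 0.866200
step 4 [2y] swap r/2=1363/36083: DF=(1 − 1363/36083·(0.962800+0.915600+0.866200))/(1+1363/36083) = 8637/10000 ≈ 0.863700
step 5 [2.5y] zero: DF = P = 8153/10000 ≈ 0.815300
step 6 [3y] swap r/2=551/13008: DF=(1 − 551/13008·(0.962800+0.915600+0.866200+0.863700+0.815300))/(1+551/13008) = 1949/2500 ≈ 0.779600
step 7 [3.5y] swap r/2=1151/29865: DF=(1 − 1151/29865·(0.962800+0.915600+0.866200+0.863700+0.815300+0.779600))/(1+1151/29865) = 3849/5000 ≈ 0.769800
step 8 [4y] bond c/2=3/160: DF=(175089/200000 − 3/160·(0.962800+0.915600+0.866200+0.863700+0.815300+0.779600+0.769800))/(1+3/160) = 3747/5000 ≈ 0.749400

1 1/2 2407/2500
2 1 2289/2500
3 3/2 4331/5000
4 2 8637/10000
5 5/2 8153/10000
6 3 1949/2500
7 7/2 3849/5000
8 4 3747/5000
DF(3.5y) is solved at step 7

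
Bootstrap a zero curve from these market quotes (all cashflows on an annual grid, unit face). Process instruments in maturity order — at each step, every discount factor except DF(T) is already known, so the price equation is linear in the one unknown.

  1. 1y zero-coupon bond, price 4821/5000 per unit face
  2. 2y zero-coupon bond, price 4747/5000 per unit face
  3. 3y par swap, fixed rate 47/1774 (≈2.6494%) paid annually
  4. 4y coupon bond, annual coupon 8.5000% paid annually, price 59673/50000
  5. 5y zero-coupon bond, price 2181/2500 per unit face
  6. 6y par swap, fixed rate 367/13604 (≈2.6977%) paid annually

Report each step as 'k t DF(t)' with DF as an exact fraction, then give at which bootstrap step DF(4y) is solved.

1 1 4821/5000
2 2 4747/5000
3 3 578/625
4 4 1097/1250
5 5 2181/2500
6 6 2133/2500
DF(4y) is solved at step 4

step 1 [1y] zero: DF = P = 4821/5000 ≈ 0.964200
step 2 [2y] zero: DF = P = 4747/5000 ≈ 0.949400
step 3 [3y] swap r/1=47/1774: DF=(1 − 47/1774·(0.964200+0.949400))/(1+47/1774) = 578/625 ≈ 0.924800
step 4 [4y] bond c/1=17/200: DF=(59673/50000 − 17/200·(0.964200+0.949400+0.924800))/(1+17/200) = 1097/1250 ≈ 0.877600
step 5 [5y] zero: DF = P = 2181/2500 ≈ 0.872400
step 6 [6y] swap r/1=367/13604: DF=(1 − 367/13604·(0.964200+0.949400+0.924800+0.877600+0.872400))/(1+367/13604) = 2133/2500 ≈ 0.853200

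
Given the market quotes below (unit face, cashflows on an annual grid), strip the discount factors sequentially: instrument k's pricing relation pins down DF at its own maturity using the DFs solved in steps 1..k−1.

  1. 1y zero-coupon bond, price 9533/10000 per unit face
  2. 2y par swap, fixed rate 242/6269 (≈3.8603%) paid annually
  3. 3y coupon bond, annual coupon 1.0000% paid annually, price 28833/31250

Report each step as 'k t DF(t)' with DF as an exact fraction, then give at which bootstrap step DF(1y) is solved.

1 1 9533/10000
2 2 4637/5000
3 3 8949/10000
DF(1y) is solved at step 1

step 1 [1y] zero: DF = P = 9533/10000 ≈ 0.953300
step 2 [2y] swap r/1=242/6269: DF=(1 − 242/6269·(0.953300))/(1+242/6269) = 4637/5000 ≈ 0.927400
step 3 [3y] bond c/1=1/100: DF=(28833/31250 − 1/100·(0.953300+0.927400))/(1+1/100) = 8949/10000 ≈ 0.894900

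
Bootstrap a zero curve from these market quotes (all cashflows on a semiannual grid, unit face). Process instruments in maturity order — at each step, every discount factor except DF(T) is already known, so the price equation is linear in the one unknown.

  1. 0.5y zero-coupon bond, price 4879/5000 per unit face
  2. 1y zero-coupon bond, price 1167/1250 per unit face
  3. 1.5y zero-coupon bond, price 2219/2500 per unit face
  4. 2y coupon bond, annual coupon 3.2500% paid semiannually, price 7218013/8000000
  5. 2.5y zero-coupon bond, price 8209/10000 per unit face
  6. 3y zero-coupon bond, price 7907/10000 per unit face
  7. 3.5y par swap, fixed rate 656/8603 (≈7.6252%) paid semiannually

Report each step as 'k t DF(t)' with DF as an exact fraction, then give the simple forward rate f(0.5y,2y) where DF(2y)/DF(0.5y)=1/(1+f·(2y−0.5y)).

step 1 [0.5y] zero: DF = P = 4879/5000 ≈ 0.975800
step 2 [1y] zero: DF = P = 1167/1250 ≈ 0.933600
step 3 [1.5y] zero: DF = P = 2219/2500 ≈ 0.887600
step 4 [2y] bond c/2=13/800: DF=(7218013/8000000 − 13/800·(0.975800+0.933600+0.887600))/(1+13/800) = 8431/10000 ≈ 0.843100
step 5 [2.5y] zero: DF = P = 8209/10000 ≈ 0.820900
step 6 [3y] zero: DF = P = 7907/10000 ≈ 0.790700
step 7 [3.5y] swap r/2=328/8603: DF=(1 − 328/8603·(0.975800+0.933600+0.887600+0.843100+0.820900+0.790700))/(1+328/8603) = 963/1250 ≈ 0.770400

1 1/2 4879/5000
2 1 1167/1250
3 3/2 2219/2500
4 2 8431/10000
5 5/2 8209/10000
6 3 7907/10000
7 7/2 963/1250
f(0.5y,2y) = ((4879/5000)/(8431/10000) − 1)/(3/2) = 2654/25293 ≈ 10.4930%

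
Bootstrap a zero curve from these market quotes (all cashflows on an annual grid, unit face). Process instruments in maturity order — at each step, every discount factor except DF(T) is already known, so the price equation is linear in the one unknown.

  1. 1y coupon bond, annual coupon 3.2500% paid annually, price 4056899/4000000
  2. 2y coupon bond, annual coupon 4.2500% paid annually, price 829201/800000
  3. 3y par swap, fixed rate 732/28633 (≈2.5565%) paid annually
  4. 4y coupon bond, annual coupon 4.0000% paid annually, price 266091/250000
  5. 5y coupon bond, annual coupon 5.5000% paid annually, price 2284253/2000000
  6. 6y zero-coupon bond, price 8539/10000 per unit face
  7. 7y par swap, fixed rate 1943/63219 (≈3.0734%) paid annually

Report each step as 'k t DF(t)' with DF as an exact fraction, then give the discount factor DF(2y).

step 1 [1y] bond c/1=13/400: DF=(4056899/4000000 − 13/400·(0))/(1+13/400) = 9823/10000 ≈ 0.982300
step 2 [2y] bond c/1=17/400: DF=(829201/800000 − 17/400·(0.982300))/(1+17/400) = 4771/5000 ≈ 0.954200
step 3 [3y] swap r/1=732/28633: DF=(1 − 732/28633·(0.982300+0.954200))/(1+732/28633) = 2317/2500 ≈ 0.926800
step 4 [4y] bond c/1=1/25: DF=(266091/250000 − 1/25·(0.982300+0.954200+0.926800))/(1+1/25) = 9133/10000 ≈ 0.913300
step 5 [5y] bond c/1=11/200: DF=(2284253/2000000 − 11/200·(0.982300+0.954200+0.926800+0.913300))/(1+11/200) = 8857/10000 ≈ 0.885700
step 6 [6y] zero: DF = P = 8539/10000 ≈ 0.853900
step 7 [7y] swap r/1=1943/63219: DF=(1 − 1943/63219·(0.982300+0.954200+0.926800+0.913300+0.885700+0.853900))/(1+1943/63219) = 8057/10000 ≈ 0.805700

1 1 9823/10000
2 2 4771/5000
3 3 2317/2500
4 4 9133/10000
5 5 8857/10000
6 6 8539/10000
7 7 8057/10000
DF(2y) = 4771/5000 ≈ 0.954200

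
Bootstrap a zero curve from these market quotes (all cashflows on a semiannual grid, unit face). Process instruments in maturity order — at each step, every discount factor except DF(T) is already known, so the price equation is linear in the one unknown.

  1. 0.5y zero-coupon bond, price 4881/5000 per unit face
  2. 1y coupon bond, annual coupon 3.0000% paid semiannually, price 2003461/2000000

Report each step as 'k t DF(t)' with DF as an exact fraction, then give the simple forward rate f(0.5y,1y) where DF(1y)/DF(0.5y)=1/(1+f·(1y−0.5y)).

step 1 [0.5y] zero: DF = P = 4881/5000 ≈ 0.976200
step 2 [1y] bond c/2=3/200: DF=(2003461/2000000 − 3/200·(0.976200))/(1+3/200) = 389/400 ≈ 0.972500

1 1/2 4881/5000
2 1 389/400
f(0.5y,1y) = ((4881/5000)/(389/400) − 1)/(1/2) = 74/9725 ≈ 0.7609%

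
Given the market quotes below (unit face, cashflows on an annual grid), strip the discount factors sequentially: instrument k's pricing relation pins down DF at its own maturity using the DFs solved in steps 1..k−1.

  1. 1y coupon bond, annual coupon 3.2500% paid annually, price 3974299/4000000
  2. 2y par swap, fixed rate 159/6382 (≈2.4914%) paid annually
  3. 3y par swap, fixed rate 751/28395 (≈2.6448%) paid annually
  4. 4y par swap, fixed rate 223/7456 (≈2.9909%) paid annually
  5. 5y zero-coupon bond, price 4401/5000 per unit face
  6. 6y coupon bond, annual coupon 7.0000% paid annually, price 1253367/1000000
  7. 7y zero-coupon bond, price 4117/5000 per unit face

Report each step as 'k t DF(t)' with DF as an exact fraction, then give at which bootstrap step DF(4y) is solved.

1 1 9623/10000
2 2 9523/10000
3 3 9249/10000
4 4 1777/2000
5 5 4401/5000
6 6 8699/10000
7 7 4117/5000
DF(4y) is solved at step 4

step 1 [1y] bond c/1=13/400: DF=(3974299/4000000 − 13/400·(0))/(1+13/400) = 9623/10000 ≈ 0.962300
step 2 [2y] swap r/1=159/6382: DF=(1 − 159/6382·(0.962300))/(1+159/6382) = 9523/10000 ≈ 0.952300
step 3 [3y] swap r/1=751/28395: DF=(1 − 751/28395·(0.962300+0.952300))/(1+751/28395) = 9249/10000 ≈ 0.924900
step 4 [4y] swap r/1=223/7456: DF=(1 − 223/7456·(0.962300+0.952300+0.924900))/(1+223/7456) = 1777/2000 ≈ 0.888500
step 5 [5y] zero: DF = P = 4401/5000 ≈ 0.880200
step 6 [6y] bond c/1=7/100: DF=(1253367/1000000 − 7/100·(0.962300+0.952300+0.924900+0.888500+0.880200))/(1+7/100) = 8699/10000 ≈ 0.869900
step 7 [7y] zero: DF = P = 4117/5000 ≈ 0.823400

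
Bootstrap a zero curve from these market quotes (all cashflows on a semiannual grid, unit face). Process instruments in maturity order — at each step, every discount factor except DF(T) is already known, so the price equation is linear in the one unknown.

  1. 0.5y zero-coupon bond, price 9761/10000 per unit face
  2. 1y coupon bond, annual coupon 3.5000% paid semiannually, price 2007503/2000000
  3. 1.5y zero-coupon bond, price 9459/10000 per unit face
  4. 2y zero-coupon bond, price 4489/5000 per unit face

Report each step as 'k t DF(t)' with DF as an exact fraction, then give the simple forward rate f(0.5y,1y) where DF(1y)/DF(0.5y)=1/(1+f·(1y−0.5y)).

1 1/2 9761/10000
2 1 9697/10000
3 3/2 9459/10000
4 2 4489/5000
f(0.5y,1y) = ((9761/10000)/(9697/10000) − 1)/(1/2) = 128/9697 ≈ 1.3200%

step 1 [0.5y] zero: DF = P = 9761/10000 ≈ 0.976100
step 2 [1y] bond c/2=7/400: DF=(2007503/2000000 − 7/400·(0.976100))/(1+7/400) = 9697/10000 ≈ 0.969700
step 3 [1.5y] zero: DF = P = 9459/10000 ≈ 0.945900
step 4 [2y] zero: DF = P = 4489/5000 ≈ 0.897800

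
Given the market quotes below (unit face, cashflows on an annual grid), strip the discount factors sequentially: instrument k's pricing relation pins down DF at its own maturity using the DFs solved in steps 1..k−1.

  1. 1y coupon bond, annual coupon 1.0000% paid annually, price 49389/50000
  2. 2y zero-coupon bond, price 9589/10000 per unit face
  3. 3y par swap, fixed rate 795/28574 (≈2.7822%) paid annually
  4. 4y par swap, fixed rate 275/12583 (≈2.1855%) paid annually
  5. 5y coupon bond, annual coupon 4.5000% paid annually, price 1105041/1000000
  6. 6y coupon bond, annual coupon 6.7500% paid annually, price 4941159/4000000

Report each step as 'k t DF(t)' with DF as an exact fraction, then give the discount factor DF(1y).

step 1 [1y] bond c/1=1/100: DF=(49389/50000 − 1/100·(0))/(1+1/100) = 489/500 ≈ 0.978000
step 2 [2y] zero: DF = P = 9589/10000 ≈ 0.958900
step 3 [3y] swap r/1=795/28574: DF=(1 − 795/28574·(0.978000+0.958900))/(1+795/28574) = 1841/2000 ≈ 0.920500
step 4 [4y] swap r/1=275/12583: DF=(1 − 275/12583·(0.978000+0.958900+0.920500))/(1+275/12583) = 367/400 ≈ 0.917500
step 5 [5y] bond c/1=9/200: DF=(1105041/1000000 − 9/200·(0.978000+0.958900+0.920500+0.917500))/(1+9/200) = 8949/10000 ≈ 0.894900
step 6 [6y] bond c/1=27/400: DF=(4941159/4000000 − 27/400·(0.978000+0.958900+0.920500+0.917500+0.894900))/(1+27/400) = 8619/10000 ≈ 0.861900

1 1 489/500
2 2 9589/10000
3 3 1841/2000
4 4 367/400
5 5 8949/10000
6 6 8619/10000
DF(1y) = 489/500 ≈ 0.978000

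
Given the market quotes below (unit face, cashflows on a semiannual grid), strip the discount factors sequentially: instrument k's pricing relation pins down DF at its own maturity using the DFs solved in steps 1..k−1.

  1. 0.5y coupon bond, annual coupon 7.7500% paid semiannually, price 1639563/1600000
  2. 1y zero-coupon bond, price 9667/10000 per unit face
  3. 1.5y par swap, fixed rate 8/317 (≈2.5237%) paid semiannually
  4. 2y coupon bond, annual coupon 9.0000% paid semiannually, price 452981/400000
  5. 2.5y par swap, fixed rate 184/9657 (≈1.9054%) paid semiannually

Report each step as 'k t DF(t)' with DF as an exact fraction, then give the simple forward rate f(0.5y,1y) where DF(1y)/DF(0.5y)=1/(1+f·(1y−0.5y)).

step 1 [0.5y] bond c/2=31/800: DF=(1639563/1600000 − 31/800·(0))/(1+31/800) = 1973/2000 ≈ 0.986500
step 2 [1y] zero: DF = P = 9667/10000 ≈ 0.966700
step 3 [1.5y] swap r/2=4/317: DF=(1 − 4/317·(0.986500+0.966700))/(1+4/317) = 602/625 ≈ 0.963200
step 4 [2y] bond c/2=9/200: DF=(452981/400000 − 9/200·(0.986500+0.966700+0.963200))/(1+9/200) = 9581/10000 ≈ 0.958100
step 5 [2.5y] swap r/2=92/9657: DF=(1 − 92/9657·(0.986500+0.966700+0.963200+0.958100))/(1+92/9657) = 477/500 ≈ 0.954000

1 1/2 1973/2000
2 1 9667/10000
3 3/2 602/625
4 2 9581/10000
5 5/2 477/500
f(0.5y,1y) = ((1973/2000)/(9667/10000) − 1)/(1/2) = 396/9667 ≈ 4.0964%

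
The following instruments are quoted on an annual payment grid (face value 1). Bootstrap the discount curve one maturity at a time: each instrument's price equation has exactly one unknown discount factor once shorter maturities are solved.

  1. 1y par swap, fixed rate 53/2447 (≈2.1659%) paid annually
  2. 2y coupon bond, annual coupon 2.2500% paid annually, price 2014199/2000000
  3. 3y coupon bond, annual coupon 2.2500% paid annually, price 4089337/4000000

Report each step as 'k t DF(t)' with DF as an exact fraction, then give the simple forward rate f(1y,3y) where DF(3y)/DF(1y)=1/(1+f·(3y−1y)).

step 1 [1y] swap r/1=53/2447: DF=(1 − 53/2447·(0))/(1+53/2447) = 2447/2500 ≈ 0.978800
step 2 [2y] bond c/1=9/400: DF=(2014199/2000000 − 9/400·(0.978800))/(1+9/400) = 4817/5000 ≈ 0.963400
step 3 [3y] bond c/1=9/400: DF=(4089337/4000000 − 9/400·(0.978800+0.963400))/(1+9/400) = 9571/10000 ≈ 0.957100

1 1 2447/2500
2 2 4817/5000
3 3 9571/10000
f(1y,3y) = ((2447/2500)/(9571/10000) − 1)/(2) = 217/19142 ≈ 1.1336%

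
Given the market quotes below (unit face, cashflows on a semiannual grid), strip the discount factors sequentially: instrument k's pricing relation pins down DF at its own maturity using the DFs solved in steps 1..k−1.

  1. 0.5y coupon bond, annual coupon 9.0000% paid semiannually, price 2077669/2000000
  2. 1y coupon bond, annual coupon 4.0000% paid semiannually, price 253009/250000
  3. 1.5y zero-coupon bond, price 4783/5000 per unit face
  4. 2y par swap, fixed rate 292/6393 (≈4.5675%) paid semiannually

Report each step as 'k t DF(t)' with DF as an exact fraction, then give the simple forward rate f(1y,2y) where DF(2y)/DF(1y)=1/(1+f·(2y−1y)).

1 1/2 9941/10000
2 1 9727/10000
3 3/2 4783/5000
4 2 2281/2500
f(1y,2y) = ((9727/10000)/(2281/2500) − 1)/(1) = 603/9124 ≈ 6.6089%

step 1 [0.5y] bond c/2=9/200: DF=(2077669/2000000 − 9/200·(0))/(1+9/200) = 9941/10000 ≈ 0.994100
step 2 [1y] bond c/2=1/50: DF=(253009/250000 − 1/50·(0.994100))/(1+1/50) = 9727/10000 ≈ 0.972700
step 3 [1.5y] zero: DF = P = 4783/5000 ≈ 0.956600
step 4 [2y] swap r/2=146/6393: DF=(1 − 146/6393·(0.994100+0.972700+0.956600))/(1+146/6393) = 2281/2500 ≈ 0.912400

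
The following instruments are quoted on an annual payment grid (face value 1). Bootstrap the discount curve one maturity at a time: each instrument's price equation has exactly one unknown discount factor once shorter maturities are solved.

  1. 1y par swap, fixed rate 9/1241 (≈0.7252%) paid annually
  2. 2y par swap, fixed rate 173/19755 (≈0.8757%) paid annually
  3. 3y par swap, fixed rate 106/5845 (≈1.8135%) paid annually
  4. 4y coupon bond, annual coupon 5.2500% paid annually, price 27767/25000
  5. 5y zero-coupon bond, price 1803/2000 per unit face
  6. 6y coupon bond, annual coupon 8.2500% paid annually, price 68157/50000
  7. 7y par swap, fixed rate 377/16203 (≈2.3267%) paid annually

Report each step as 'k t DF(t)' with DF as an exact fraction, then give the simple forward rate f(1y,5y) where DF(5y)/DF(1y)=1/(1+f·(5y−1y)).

1 1 1241/1250
2 2 9827/10000
3 3 947/1000
4 4 1819/2000
5 5 1803/2000
6 6 1797/2000
7 7 2123/2500
f(1y,5y) = ((1241/1250)/(1803/2000) − 1)/(4) = 913/36060 ≈ 2.5319%

step 1 [1y] swap r/1=9/1241: DF=(1 − 9/1241·(0))/(1+9/1241) = 1241/1250 ≈ 0.992800
step 2 [2y] swap r/1=173/19755: DF=(1 − 173/19755·(0.992800))/(1+173/19755) = 9827/10000 ≈ 0.982700
step 3 [3y] swap r/1=106/5845: DF=(1 − 106/5845·(0.992800+0.982700))/(1+106/5845) = 947/1000 ≈ 0.947000
step 4 [4y] bond c/1=21/400: DF=(27767/25000 − 21/400·(0.992800+0.982700+0.947000))/(1+21/400) = 1819/2000 ≈ 0.909500
step 5 [5y] zero: DF = P = 1803/2000 ≈ 0.901500
step 6 [6y] bond c/1=33/400: DF=(68157/50000 − 33/400·(0.992800+0.982700+0.947000+0.909500+0.901500))/(1+33/400) = 1797/2000 ≈ 0.898500
step 7 [7y] swap r/1=377/16203: DF=(1 − 377/16203·(0.992800+0.982700+0.947000+0.909500+0.901500+0.898500))/(1+377/16203) = 2123/2500 ≈ 0.849200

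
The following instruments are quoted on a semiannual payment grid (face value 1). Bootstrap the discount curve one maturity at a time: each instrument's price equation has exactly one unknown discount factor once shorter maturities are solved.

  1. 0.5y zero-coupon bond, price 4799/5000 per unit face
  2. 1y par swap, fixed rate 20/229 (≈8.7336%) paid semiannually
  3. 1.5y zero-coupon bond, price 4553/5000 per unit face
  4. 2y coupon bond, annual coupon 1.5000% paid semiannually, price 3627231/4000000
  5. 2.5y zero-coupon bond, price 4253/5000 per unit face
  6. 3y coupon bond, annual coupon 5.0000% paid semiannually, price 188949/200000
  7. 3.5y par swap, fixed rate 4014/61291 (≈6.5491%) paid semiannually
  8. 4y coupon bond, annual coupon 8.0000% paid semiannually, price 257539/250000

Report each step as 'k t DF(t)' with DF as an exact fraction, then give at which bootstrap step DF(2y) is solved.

1 1/2 4799/5000
2 1 459/500
3 3/2 4553/5000
4 2 8793/10000
5 5/2 4253/5000
6 3 1623/2000
7 7/2 7993/10000
8 4 1887/2500
DF(2y) is solved at step 4

step 1 [0.5y] zero: DF = P = 4799/5000 ≈ 0.959800
step 2 [1y] swap r/2=10/229: DF=(1 − 10/229·(0.959800))/(1+10/229) = 459/500 ≈ 0.918000
step 3 [1.5y] zero: DF = P = 4553/5000 ≈ 0.910600
step 4 [2y] bond c/2=3/400: DF=(3627231/4000000 − 3/400·(0.959800+0.918000+0.910600))/(1+3/400) = 8793/10000 ≈ 0.879300
step 5 [2.5y] zero: DF = P = 4253/5000 ≈ 0.850600
step 6 [3y] bond c/2=1/40: DF=(188949/200000 − 1/40·(0.959800+0.918000+0.910600+0.879300+0.850600))/(1+1/40) = 1623/2000 ≈ 0.811500
step 7 [3.5y] swap r/2=2007/61291: DF=(1 − 2007/61291·(0.959800+0.918000+0.910600+0.879300+0.850600+0.811500))/(1+2007/61291) = 7993/10000 ≈ 0.799300
step 8 [4y] bond c/2=1/25: DF=(257539/250000 − 1/25·(0.959800+0.918000+0.910600+0.879300+0.850600+0.811500+0.799300))/(1+1/25) = 1887/2500 ≈ 0.754800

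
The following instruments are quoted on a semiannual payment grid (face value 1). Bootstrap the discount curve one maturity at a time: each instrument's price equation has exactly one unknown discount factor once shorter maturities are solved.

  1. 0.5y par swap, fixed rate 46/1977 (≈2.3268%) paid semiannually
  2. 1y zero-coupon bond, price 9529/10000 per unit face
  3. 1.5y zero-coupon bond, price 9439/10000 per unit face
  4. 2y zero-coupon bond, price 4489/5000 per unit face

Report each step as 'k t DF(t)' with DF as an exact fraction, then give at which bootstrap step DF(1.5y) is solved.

1 1/2 1977/2000
2 1 9529/10000
3 3/2 9439/10000
4 2 4489/5000
DF(1.5y) is solved at step 3

step 1 [0.5y] swap r/2=23/1977: DF=(1 − 23/1977·(0))/(1+23/1977) = 1977/2000 ≈ 0.988500
step 2 [1y] zero: DF = P = 9529/10000 ≈ 0.952900
step 3 [1.5y] zero: DF = P = 9439/10000 ≈ 0.943900
step 4 [2y] zero: DF = P = 4489/5000 ≈ 0.897800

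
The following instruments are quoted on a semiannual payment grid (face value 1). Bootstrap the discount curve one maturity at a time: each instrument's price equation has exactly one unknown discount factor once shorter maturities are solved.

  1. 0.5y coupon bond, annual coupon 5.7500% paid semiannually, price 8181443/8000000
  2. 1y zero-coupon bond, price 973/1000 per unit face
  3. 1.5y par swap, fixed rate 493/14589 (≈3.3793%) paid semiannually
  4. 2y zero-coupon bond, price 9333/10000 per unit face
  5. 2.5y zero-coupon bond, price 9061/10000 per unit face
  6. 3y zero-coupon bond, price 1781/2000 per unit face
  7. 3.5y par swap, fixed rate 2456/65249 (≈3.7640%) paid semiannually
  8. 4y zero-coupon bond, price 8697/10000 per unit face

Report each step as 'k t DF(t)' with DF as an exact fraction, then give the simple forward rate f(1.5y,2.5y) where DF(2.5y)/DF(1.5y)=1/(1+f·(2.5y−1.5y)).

step 1 [0.5y] bond c/2=23/800: DF=(8181443/8000000 − 23/800·(0))/(1+23/800) = 9941/10000 ≈ 0.994100
step 2 [1y] zero: DF = P = 973/1000 ≈ 0.973000
step 3 [1.5y] swap r/2=493/29178: DF=(1 − 493/29178·(0.994100+0.973000))/(1+493/29178) = 9507/10000 ≈ 0.950700
step 4 [2y] zero: DF = P = 9333/10000 ≈ 0.933300
step 5 [2.5y] zero: DF = P = 9061/10000 ≈ 0.906100
step 6 [3y] zero: DF = P = 1781/2000 ≈ 0.890500
step 7 [3.5y] swap r/2=1228/65249: DF=(1 − 1228/65249·(0.994100+0.973000+0.950700+0.933300+0.906100+0.890500))/(1+1228/65249) = 2193/2500 ≈ 0.877200
step 8 [4y] zero: DF = P = 8697/10000 ≈ 0.869700

1 1/2 9941/10000
2 1 973/1000
3 3/2 9507/10000
4 2 9333/10000
5 5/2 9061/10000
6 3 1781/2000
7 7/2 2193/2500
8 4 8697/10000
f(1.5y,2.5y) = ((9507/10000)/(9061/10000) − 1)/(1) = 446/9061 ≈ 4.9222%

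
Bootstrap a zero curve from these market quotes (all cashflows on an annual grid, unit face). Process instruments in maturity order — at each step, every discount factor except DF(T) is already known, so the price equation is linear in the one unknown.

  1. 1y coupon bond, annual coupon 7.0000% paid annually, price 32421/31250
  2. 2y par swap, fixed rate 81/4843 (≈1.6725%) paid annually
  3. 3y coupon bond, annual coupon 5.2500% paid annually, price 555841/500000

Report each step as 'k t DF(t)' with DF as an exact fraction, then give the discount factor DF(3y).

1 1 606/625
2 2 2419/2500
3 3 2399/2500
DF(3y) = 2399/2500 ≈ 0.959600

step 1 [1y] bond c/1=7/100: DF=(32421/31250 − 7/100·(0))/(1+7/100) = 606/625 ≈ 0.969600
step 2 [2y] swap r/1=81/4843: DF=(1 − 81/4843·(0.969600))/(1+81/4843) = 2419/2500 ≈ 0.967600
step 3 [3y] bond c/1=21/400: DF=(555841/500000 − 21/400·(0.969600+0.967600))/(1+21/400) = 2399/2500 ≈ 0.959600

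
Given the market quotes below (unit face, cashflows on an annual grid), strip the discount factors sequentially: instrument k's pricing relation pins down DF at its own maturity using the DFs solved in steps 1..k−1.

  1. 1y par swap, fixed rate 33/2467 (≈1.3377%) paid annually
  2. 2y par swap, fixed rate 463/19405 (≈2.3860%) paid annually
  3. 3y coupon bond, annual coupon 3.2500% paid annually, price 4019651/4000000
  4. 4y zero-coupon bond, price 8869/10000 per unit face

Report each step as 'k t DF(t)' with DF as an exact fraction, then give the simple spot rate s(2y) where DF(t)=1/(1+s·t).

1 1 2467/2500
2 2 9537/10000
3 3 4561/5000
4 4 8869/10000
s(2y) = (1/(9537/10000) − 1)/(2) = 463/19074 ≈ 2.4274%

step 1 [1y] swap r/1=33/2467: DF=(1 − 33/2467·(0))/(1+33/2467) = 2467/2500 ≈ 0.986800
step 2 [2y] swap r/1=463/19405: DF=(1 − 463/19405·(0.986800))/(1+463/19405) = 9537/10000 ≈ 0.953700
step 3 [3y] bond c/1=13/400: DF=(4019651/4000000 − 13/400·(0.986800+0.953700))/(1+13/400) = 4561/5000 ≈ 0.912200
step 4 [4y] zero: DF = P = 8869/10000 ≈ 0.886900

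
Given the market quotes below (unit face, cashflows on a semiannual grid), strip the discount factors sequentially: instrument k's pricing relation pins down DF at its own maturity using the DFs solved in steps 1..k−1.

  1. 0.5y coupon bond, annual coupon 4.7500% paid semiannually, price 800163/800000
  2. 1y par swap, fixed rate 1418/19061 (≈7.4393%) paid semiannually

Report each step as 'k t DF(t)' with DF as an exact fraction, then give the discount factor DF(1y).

step 1 [0.5y] bond c/2=19/800: DF=(800163/800000 − 19/800·(0))/(1+19/800) = 977/1000 ≈ 0.977000
step 2 [1y] swap r/2=709/19061: DF=(1 − 709/19061·(0.977000))/(1+709/19061) = 9291/10000 ≈ 0.929100

1 1/2 977/1000
2 1 9291/10000
DF(1y) = 9291/10000 ≈ 0.929100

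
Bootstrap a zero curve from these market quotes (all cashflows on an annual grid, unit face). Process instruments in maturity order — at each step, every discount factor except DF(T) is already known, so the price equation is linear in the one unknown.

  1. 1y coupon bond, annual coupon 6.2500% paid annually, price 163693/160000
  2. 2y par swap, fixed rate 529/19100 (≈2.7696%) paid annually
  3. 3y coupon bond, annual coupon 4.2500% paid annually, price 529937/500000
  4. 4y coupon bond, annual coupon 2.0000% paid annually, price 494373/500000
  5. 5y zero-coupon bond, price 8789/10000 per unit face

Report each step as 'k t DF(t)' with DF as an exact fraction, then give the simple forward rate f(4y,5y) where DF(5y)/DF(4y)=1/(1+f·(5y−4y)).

1 1 9629/10000
2 2 9471/10000
3 3 2347/2500
4 4 1827/2000
5 5 8789/10000
f(4y,5y) = ((1827/2000)/(8789/10000) − 1)/(1) = 346/8789 ≈ 3.9367%

step 1 [1y] bond c/1=1/16: DF=(163693/160000 − 1/16·(0))/(1+1/16) = 9629/10000 ≈ 0.962900
step 2 [2y] swap r/1=529/19100: DF=(1 − 529/19100·(0.962900))/(1+529/19100) = 9471/10000 ≈ 0.947100
step 3 [3y] bond c/1=17/400: DF=(529937/500000 − 17/400·(0.962900+0.947100))/(1+17/400) = 2347/2500 ≈ 0.938800
step 4 [4y] bond c/1=1/50: DF=(494373/500000 − 1/50·(0.962900+0.947100+0.938800))/(1+1/50) = 1827/2000 ≈ 0.913500
step 5 [5y] zero: DF = P = 8789/10000 ≈ 0.878900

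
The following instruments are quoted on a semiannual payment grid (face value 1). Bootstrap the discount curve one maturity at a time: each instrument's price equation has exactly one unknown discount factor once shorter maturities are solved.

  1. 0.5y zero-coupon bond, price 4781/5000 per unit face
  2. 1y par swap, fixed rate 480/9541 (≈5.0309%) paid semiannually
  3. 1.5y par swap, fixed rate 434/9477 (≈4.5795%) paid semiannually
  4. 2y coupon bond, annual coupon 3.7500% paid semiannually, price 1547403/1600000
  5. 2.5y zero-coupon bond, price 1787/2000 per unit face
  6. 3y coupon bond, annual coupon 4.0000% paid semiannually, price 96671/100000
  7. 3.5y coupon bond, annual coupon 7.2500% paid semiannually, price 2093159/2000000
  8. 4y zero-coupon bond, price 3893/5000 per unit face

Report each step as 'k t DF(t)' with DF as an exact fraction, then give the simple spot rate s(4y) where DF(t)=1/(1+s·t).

1 1/2 4781/5000
2 1 119/125
3 3/2 9349/10000
4 2 897/1000
5 5/2 1787/2000
6 3 8569/10000
7 7/2 8179/10000
8 4 3893/5000
s(4y) = (1/(3893/5000) − 1)/(4) = 1107/15572 ≈ 7.1089%

step 1 [0.5y] zero: DF = P = 4781/5000 ≈ 0.956200
step 2 [1y] swap r/2=240/9541: DF=(1 − 240/9541·(0.956200))/(1+240/9541) = 119/125 ≈ 0.952000
step 3 [1.5y] swap r/2=217/9477: DF=(1 − 217/9477·(0.956200+0.952000))/(1+217/9477) = 9349/10000 ≈ 0.934900
step 4 [2y] bond c/2=3/160: DF=(1547403/1600000 − 3/160·(0.956200+0.952000+0.934900))/(1+3/160) = 897/1000 ≈ 0.897000
step 5 [2.5y] zero: DF = P = 1787/2000 ≈ 0.893500
step 6 [3y] bond c/2=1/50: DF=(96671/100000 − 1/50·(0.956200+0.952000+0.934900+0.897000+0.893500))/(1+1/50) = 8569/10000 ≈ 0.856900
step 7 [3.5y] bond c/2=29/800: DF=(2093159/2000000 − 29/800·(0.956200+0.952000+0.934900+0.897000+0.893500+0.856900))/(1+29/800) = 8179/10000 ≈ 0.817900
step 8 [4y] zero: DF = P = 3893/5000 ≈ 0.778600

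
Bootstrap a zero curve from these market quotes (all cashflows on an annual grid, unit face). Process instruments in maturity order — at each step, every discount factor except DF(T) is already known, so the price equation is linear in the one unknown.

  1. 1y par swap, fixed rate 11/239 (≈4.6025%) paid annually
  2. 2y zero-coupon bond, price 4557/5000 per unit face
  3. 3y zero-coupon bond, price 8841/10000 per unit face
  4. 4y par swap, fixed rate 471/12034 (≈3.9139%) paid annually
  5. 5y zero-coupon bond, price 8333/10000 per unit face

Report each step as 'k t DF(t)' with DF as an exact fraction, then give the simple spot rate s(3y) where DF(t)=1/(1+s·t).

1 1 239/250
2 2 4557/5000
3 3 8841/10000
4 4 8587/10000
5 5 8333/10000
s(3y) = (1/(8841/10000) − 1)/(3) = 1159/26523 ≈ 4.3698%

step 1 [1y] swap r/1=11/239: DF=(1 − 11/239·(0))/(1+11/239) = 239/250 ≈ 0.956000
step 2 [2y] zero: DF = P = 4557/5000 ≈ 0.911400
step 3 [3y] zero: DF = P = 8841/10000 ≈ 0.884100
step 4 [4y] swap r/1=471/12034: DF=(1 − 471/12034·(0.956000+0.911400+0.884100))/(1+471/12034) = 8587/10000 ≈ 0.858700
step 5 [5y] zero: DF = P = 8333/10000 ≈ 0.833300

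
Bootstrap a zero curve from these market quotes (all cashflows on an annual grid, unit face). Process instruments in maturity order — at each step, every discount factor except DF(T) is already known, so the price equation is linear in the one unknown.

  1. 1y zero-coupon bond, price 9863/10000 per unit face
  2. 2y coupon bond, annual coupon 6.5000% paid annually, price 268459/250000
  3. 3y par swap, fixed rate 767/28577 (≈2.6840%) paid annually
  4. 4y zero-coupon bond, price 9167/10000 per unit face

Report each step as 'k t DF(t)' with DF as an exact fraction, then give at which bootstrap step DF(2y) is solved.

step 1 [1y] zero: DF = P = 9863/10000 ≈ 0.986300
step 2 [2y] bond c/1=13/200: DF=(268459/250000 − 13/200·(0.986300))/(1+13/200) = 9481/10000 ≈ 0.948100
step 3 [3y] swap r/1=767/28577: DF=(1 − 767/28577·(0.986300+0.948100))/(1+767/28577) = 9233/10000 ≈ 0.923300
step 4 [4y] zero: DF = P = 9167/10000 ≈ 0.916700

1 1 9863/10000
2 2 9481/10000
3 3 9233/10000
4 4 9167/10000
DF(2y) is solved at step 2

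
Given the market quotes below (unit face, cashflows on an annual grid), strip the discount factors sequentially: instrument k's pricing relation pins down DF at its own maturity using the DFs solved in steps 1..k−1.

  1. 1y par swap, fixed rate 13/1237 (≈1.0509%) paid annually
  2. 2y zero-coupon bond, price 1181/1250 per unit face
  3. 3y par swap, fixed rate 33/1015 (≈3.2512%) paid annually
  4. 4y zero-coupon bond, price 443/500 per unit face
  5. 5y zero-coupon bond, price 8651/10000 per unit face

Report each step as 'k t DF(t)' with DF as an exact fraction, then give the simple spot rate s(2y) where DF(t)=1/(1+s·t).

step 1 [1y] swap r/1=13/1237: DF=(1 − 13/1237·(0))/(1+13/1237) = 1237/1250 ≈ 0.989600
step 2 [2y] zero: DF = P = 1181/1250 ≈ 0.944800
step 3 [3y] swap r/1=33/1015: DF=(1 − 33/1015·(0.989600+0.944800))/(1+33/1015) = 2269/2500 ≈ 0.907600
step 4 [4y] zero: DF = P = 443/500 ≈ 0.886000
step 5 [5y] zero: DF = P = 8651/10000 ≈ 0.865100

1 1 1237/1250
2 2 1181/1250
3 3 2269/2500
4 4 443/500
5 5 8651/10000
s(2y) = (1/(1181/1250) − 1)/(2) = 69/2362 ≈ 2.9213%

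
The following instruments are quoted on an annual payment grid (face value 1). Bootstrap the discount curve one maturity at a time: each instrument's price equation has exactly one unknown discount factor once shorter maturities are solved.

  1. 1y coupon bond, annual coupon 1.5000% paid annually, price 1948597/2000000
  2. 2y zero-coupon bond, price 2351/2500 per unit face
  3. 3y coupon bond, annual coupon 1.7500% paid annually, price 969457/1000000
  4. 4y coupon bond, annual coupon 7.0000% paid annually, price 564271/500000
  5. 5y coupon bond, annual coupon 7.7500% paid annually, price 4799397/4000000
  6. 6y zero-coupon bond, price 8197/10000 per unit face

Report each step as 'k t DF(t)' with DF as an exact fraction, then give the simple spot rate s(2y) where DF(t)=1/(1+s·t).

step 1 [1y] bond c/1=3/200: DF=(1948597/2000000 − 3/200·(0))/(1+3/200) = 9599/10000 ≈ 0.959900
step 2 [2y] zero: DF = P = 2351/2500 ≈ 0.940400
step 3 [3y] bond c/1=7/400: DF=(969457/1000000 − 7/400·(0.959900+0.940400))/(1+7/400) = 9201/10000 ≈ 0.920100
step 4 [4y] bond c/1=7/100: DF=(564271/500000 − 7/100·(0.959900+0.940400+0.920100))/(1+7/100) = 4351/5000 ≈ 0.870200
step 5 [5y] bond c/1=31/400: DF=(4799397/4000000 − 31/400·(0.959900+0.940400+0.920100+0.870200))/(1+31/400) = 8481/10000 ≈ 0.848100
step 6 [6y] zero: DF = P = 8197/10000 ≈ 0.819700

1 1 9599/10000
2 2 2351/2500
3 3 9201/10000
4 4 4351/5000
5 5 8481/10000
6 6 8197/10000
s(2y) = (1/(2351/2500) − 1)/(2) = 149/4702 ≈ 3.1689%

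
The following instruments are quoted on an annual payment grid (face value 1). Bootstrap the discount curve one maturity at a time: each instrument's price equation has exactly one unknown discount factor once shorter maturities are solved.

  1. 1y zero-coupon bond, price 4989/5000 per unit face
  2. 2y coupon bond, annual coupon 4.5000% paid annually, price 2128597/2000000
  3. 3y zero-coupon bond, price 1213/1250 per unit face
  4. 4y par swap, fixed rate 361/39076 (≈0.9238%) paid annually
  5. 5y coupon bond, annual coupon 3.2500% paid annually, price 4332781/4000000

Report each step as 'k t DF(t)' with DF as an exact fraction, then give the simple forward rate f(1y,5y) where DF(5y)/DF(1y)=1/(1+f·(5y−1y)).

step 1 [1y] zero: DF = P = 4989/5000 ≈ 0.997800
step 2 [2y] bond c/1=9/200: DF=(2128597/2000000 − 9/200·(0.997800))/(1+9/200) = 1951/2000 ≈ 0.975500
step 3 [3y] zero: DF = P = 1213/1250 ≈ 0.970400
step 4 [4y] swap r/1=361/39076: DF=(1 − 361/39076·(0.997800+0.975500+0.970400))/(1+361/39076) = 9639/10000 ≈ 0.963900
step 5 [5y] bond c/1=13/400: DF=(4332781/4000000 − 13/400·(0.997800+0.975500+0.970400+0.963900))/(1+13/400) = 9261/10000 ≈ 0.926100

1 1 4989/5000
2 2 1951/2000
3 3 1213/1250
4 4 9639/10000
5 5 9261/10000
f(1y,5y) = ((4989/5000)/(9261/10000) − 1)/(4) = 239/12348 ≈ 1.9355%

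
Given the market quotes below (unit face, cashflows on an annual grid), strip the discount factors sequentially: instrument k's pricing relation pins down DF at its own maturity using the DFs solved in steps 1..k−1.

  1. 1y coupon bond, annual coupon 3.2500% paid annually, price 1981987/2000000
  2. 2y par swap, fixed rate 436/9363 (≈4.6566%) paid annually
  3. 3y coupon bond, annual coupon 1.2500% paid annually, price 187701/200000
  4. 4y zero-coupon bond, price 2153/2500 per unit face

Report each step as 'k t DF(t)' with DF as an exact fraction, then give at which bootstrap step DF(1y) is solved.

1 1 4799/5000
2 2 1141/1250
3 3 4519/5000
4 4 2153/2500
DF(1y) is solved at step 1

step 1 [1y] bond c/1=13/400: DF=(1981987/2000000 − 13/400·(0))/(1+13/400) = 4799/5000 ≈ 0.959800
step 2 [2y] swap r/1=436/9363: DF=(1 − 436/9363·(0.959800))/(1+436/9363) = 1141/1250 ≈ 0.912800
step 3 [3y] bond c/1=1/80: DF=(187701/200000 − 1/80·(0.959800+0.912800))/(1+1/80) = 4519/5000 ≈ 0.903800
step 4 [4y] zero: DF = P = 2153/2500 ≈ 0.861200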